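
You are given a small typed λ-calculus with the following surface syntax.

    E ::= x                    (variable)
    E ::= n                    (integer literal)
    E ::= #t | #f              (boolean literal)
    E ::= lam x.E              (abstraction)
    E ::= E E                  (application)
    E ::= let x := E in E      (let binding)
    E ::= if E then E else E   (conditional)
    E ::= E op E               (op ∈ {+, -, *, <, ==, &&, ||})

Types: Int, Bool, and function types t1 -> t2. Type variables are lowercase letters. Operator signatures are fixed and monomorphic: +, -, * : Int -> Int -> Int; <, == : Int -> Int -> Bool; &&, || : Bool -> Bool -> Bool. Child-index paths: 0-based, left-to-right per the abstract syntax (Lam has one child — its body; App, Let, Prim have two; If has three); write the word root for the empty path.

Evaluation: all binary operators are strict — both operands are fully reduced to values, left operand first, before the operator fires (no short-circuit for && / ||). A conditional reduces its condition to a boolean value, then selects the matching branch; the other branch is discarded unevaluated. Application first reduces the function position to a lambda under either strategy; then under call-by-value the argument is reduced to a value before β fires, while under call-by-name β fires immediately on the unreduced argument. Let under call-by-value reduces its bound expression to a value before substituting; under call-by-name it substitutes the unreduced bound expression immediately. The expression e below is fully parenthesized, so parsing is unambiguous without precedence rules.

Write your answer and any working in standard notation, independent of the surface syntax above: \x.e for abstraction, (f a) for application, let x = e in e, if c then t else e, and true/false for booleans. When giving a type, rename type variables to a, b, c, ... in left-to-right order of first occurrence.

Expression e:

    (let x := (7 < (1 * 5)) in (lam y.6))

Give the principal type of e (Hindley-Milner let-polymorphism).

Derivation:
  unify Int ~ Int
  unify Int ~ Int
  unify Int ~ Int
  unify Int ~ Int
let x : Bool
\y._ : a -> Int

Answer: a -> Int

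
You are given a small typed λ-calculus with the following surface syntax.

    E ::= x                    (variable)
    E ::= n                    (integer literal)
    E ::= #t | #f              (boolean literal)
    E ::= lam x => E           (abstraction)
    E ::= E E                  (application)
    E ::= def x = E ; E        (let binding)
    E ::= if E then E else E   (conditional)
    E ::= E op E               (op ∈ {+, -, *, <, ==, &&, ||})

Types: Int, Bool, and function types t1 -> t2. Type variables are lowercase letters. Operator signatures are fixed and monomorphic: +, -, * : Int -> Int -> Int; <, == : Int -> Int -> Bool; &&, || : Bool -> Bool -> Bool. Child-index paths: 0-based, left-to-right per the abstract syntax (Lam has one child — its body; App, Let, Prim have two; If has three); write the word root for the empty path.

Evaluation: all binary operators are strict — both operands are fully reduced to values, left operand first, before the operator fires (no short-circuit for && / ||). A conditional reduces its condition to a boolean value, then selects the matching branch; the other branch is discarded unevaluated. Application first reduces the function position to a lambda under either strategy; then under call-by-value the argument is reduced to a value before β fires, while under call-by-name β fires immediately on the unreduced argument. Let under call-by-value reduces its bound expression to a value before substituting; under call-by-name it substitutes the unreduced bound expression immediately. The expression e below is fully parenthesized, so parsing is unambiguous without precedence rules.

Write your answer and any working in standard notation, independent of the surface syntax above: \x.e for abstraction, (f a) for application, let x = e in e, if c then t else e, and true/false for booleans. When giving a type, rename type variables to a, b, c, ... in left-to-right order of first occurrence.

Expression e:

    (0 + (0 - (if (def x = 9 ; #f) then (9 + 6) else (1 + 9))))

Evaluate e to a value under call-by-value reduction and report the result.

Answer: -10

Trace:
step 0: (0 + (0 - (if (let x = 9 in false) then (9 + 6) else (1 + 9))))
step 1: [let@1.1.0] (0 + (0 - (if false then (9 + 6) else (1 + 9))))
step 2: [if@1.1] (0 + (0 - (1 + 9)))
step 3: [delta@1.1] (0 + (0 - 10))
step 4: [delta@1] (0 + -10)
step 5: [delta@root] -10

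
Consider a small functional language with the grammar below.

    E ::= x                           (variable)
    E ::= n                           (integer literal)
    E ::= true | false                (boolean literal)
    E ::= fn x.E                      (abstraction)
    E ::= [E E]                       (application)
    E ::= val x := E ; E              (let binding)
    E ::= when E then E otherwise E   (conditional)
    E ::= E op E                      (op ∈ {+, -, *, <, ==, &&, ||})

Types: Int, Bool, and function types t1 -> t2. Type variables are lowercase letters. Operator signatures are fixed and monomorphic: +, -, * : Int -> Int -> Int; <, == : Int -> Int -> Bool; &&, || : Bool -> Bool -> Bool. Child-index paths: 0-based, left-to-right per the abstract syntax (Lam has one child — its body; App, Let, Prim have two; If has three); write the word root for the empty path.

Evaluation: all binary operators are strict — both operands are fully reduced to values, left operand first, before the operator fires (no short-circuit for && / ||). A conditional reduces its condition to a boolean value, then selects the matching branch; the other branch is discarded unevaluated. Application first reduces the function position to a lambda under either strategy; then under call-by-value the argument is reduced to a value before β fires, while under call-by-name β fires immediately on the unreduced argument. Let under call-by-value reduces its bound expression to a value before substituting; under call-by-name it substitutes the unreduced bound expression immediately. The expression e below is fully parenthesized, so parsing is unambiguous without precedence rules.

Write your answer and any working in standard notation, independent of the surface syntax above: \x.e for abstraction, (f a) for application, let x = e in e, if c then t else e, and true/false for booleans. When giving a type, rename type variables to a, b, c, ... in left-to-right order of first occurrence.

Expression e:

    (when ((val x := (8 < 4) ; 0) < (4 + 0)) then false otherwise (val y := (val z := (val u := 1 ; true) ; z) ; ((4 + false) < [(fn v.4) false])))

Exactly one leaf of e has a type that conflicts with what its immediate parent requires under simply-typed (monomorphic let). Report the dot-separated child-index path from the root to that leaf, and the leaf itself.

Working:
  unify Int ~ Int
  unify Int ~ Int
let x : Bool
  unify Int ~ Int
  unify Int ~ Int
  unify Int ~ Int
  unify Int ~ Int
  unify Bool ~ Bool
let u : Int
let z : Bool
z : Bool
let y : Bool
  unify Int ~ Int
  unify Bool ~ Int
  FAIL: mismatch Bool ~ Int

Answer: 2.1.0.1 : false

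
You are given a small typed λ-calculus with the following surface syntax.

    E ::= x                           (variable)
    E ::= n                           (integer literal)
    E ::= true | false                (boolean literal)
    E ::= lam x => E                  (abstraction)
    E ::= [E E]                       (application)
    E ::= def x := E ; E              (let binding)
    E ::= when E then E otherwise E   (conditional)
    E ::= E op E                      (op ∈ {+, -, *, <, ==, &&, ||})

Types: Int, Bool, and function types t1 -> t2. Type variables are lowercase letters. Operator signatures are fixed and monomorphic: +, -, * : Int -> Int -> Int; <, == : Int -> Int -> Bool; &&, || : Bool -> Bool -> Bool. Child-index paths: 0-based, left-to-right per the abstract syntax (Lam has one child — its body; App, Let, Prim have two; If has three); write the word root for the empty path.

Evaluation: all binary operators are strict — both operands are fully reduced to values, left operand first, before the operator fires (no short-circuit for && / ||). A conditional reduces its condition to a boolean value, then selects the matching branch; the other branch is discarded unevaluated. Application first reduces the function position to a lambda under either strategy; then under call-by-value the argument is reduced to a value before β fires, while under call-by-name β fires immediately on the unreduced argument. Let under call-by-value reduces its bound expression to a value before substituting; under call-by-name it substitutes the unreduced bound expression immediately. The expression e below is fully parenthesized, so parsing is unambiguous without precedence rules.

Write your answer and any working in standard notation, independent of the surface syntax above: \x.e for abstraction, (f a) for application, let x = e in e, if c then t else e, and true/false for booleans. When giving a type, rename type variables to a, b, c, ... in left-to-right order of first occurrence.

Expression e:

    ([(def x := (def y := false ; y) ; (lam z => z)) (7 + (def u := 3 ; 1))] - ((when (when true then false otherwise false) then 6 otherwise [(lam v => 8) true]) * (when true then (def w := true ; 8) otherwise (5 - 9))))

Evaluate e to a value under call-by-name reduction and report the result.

Trace:
step 0: (((let x = (let y = false in y) in (\z.z)) (7 + (let u = 3 in 1))) - ((if (if true then false else false) then 6 else ((\v.8) true)) * (if true then (let w = true in 8) else (5 - 9))))
step 1: [let@0.0] (((\z.z) (7 + (let u = 3 in 1))) - ((if (if true then false else false) then 6 else ((\v.8) true)) * (if true then (let w = true in 8) else (5 - 9))))
step 2: [beta@0] ((7 + (let u = 3 in 1)) - ((if (if true then false else false) then 6 else ((\v.8) true)) * (if true then (let w = true in 8) else (5 - 9))))
step 3: [let@0.1] ((7 + 1) - ((if (if true then false else false) then 6 else ((\v.8) true)) * (if true then (let w = true in 8) else (5 - 9))))
step 4: [delta@0] (8 - ((if (if true then false else false) then 6 else ((\v.8) true)) * (if true then (let w = true in 8) else (5 - 9))))
step 5: [if@1.0.0] (8 - ((if false then 6 else ((\v.8) true)) * (if true then (let w = true in 8) else (5 - 9))))
step 6: [if@1.0] (8 - (((\v.8) true) * (if true then (let w = true in 8) else (5 - 9))))
step 7: [beta@1.0] (8 - (8 * (if true then (let w = true in 8) else (5 - 9))))
step 8: [if@1.1] (8 - (8 * (let w = true in 8)))
step 9: [let@1.1] (8 - (8 * 8))
step 10: [delta@1] (8 - 64)
step 11: [delta@root] -56

Answer: -56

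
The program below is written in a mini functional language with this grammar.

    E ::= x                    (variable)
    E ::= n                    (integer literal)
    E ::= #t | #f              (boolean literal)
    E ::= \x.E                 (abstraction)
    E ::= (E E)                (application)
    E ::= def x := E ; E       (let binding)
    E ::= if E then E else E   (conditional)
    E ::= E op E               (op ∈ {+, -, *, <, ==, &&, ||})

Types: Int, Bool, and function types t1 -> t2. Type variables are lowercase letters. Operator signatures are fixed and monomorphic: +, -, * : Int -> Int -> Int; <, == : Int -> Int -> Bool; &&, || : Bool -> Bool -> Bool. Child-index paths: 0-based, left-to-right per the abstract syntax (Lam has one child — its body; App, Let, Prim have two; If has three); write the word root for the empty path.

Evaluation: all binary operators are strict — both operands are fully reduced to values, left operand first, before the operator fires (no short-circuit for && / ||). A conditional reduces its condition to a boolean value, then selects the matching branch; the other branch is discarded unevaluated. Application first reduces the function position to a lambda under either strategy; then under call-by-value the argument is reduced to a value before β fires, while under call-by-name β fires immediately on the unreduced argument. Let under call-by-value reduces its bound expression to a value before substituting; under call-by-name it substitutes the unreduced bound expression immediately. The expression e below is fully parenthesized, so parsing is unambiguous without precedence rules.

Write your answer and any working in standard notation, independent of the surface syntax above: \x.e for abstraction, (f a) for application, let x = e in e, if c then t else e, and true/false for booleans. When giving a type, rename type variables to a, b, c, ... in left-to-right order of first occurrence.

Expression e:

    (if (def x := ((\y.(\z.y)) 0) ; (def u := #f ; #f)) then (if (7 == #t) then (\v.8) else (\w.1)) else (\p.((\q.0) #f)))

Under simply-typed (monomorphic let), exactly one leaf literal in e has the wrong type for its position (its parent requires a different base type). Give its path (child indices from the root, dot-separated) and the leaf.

Working:
y : a
\z._ : b -> a
\y._ : a -> b -> a
  unify a -> b -> a ~ Int -> c
  unify a ~ Int
  unify b -> Int ~ c
_ _ : b -> Int
let x : b -> Int
let u : Bool
  unify Bool ~ Bool
  unify Int ~ Int
  unify Bool ~ Int
  FAIL: mismatch Bool ~ Int

Answer: 1.0.1 : true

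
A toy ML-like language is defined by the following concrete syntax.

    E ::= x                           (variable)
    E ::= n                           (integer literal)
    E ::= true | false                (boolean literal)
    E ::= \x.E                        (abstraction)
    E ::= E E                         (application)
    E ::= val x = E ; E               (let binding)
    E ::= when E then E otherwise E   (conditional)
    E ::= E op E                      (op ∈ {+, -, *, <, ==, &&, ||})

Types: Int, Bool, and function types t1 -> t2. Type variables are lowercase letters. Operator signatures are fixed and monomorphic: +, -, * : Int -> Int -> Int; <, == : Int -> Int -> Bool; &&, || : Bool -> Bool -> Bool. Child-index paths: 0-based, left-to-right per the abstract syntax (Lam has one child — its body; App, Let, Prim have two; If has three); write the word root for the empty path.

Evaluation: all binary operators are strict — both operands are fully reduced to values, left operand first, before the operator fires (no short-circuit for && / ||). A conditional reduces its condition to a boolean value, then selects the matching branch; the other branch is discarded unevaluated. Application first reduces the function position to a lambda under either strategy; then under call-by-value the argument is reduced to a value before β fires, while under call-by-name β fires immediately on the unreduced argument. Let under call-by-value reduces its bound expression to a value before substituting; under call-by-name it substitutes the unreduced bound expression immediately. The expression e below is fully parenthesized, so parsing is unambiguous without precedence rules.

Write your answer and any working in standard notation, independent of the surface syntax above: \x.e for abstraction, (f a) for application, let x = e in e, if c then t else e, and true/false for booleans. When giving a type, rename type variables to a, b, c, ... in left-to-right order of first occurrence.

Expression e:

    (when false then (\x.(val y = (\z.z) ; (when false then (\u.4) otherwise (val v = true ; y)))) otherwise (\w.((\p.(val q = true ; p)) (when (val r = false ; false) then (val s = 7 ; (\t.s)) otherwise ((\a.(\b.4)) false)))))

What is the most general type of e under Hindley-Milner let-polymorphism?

Answer: a -> Int -> Int

Trace:
  unify Bool ~ Bool
z : b
\z._ : b -> b
let y : forall. b -> b
  unify Bool ~ Bool
\u._ : c -> Int
let v : Bool
y : d -> d
  unify c -> Int ~ d -> d
  unify c ~ d
  unify Int ~ d
\x._ : a -> Int -> Int
let q : Bool
p : f
\p._ : f -> f
let r : Bool
  unify Bool ~ Bool
let s : Int
s : Int
\t._ : g -> Int
\b._ : i -> Int
\a._ : h -> i -> Int
  unify h -> i -> Int ~ Bool -> j
  unify h ~ Bool
  unify i -> Int ~ j
_ _ : i -> Int
  unify g -> Int ~ i -> Int
  unify g ~ i
  unify Int ~ Int
  unify f -> f ~ (i -> Int) -> k
  unify f ~ i -> Int
  unify i -> Int ~ k
_ _ : i -> Int
\w._ : e -> i -> Int
  unify a -> Int -> Int ~ e -> i -> Int
  unify a ~ e
  unify Int -> Int ~ i -> Int
  unify Int ~ i
  unify Int ~ Int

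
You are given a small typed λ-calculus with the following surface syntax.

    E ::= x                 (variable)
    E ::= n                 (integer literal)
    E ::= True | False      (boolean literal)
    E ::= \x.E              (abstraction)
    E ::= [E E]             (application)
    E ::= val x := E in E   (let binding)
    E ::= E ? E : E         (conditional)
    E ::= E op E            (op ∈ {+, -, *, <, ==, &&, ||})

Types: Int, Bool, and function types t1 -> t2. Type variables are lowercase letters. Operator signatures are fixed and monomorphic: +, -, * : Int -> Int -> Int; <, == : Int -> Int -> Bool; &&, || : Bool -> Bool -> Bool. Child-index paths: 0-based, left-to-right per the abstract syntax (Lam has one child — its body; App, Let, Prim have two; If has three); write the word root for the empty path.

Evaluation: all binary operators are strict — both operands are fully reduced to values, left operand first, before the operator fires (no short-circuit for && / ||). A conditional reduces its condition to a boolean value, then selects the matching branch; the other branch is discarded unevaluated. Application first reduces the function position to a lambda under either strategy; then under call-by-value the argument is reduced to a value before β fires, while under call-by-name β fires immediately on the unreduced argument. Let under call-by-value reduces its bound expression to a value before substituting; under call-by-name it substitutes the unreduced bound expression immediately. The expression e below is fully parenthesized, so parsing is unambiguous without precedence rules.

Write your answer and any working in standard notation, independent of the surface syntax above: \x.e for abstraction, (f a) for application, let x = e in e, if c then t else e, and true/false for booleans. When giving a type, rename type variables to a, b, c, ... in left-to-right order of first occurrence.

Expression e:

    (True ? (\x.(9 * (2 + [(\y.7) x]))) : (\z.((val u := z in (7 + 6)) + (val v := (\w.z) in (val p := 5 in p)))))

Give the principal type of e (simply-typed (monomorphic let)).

Trace:
  unify Bool ~ Bool
  unify Int ~ Int
  unify Int ~ Int
\y._ : b -> Int
x : a
  unify b -> Int ~ a -> c
  unify b ~ a
  unify Int ~ c
_ _ : Int
  unify Int ~ Int
  unify Int ~ Int
\x._ : a -> Int
z : d
let u : d
  unify Int ~ Int
  unify Int ~ Int
  unify Int ~ Int
z : d
\w._ : e -> d
let v : e -> d
let p : Int
p : Int
  unify Int ~ Int
\z._ : d -> Int
  unify a -> Int ~ d -> Int
  unify a ~ d
  unify Int ~ Int

Answer: a -> Int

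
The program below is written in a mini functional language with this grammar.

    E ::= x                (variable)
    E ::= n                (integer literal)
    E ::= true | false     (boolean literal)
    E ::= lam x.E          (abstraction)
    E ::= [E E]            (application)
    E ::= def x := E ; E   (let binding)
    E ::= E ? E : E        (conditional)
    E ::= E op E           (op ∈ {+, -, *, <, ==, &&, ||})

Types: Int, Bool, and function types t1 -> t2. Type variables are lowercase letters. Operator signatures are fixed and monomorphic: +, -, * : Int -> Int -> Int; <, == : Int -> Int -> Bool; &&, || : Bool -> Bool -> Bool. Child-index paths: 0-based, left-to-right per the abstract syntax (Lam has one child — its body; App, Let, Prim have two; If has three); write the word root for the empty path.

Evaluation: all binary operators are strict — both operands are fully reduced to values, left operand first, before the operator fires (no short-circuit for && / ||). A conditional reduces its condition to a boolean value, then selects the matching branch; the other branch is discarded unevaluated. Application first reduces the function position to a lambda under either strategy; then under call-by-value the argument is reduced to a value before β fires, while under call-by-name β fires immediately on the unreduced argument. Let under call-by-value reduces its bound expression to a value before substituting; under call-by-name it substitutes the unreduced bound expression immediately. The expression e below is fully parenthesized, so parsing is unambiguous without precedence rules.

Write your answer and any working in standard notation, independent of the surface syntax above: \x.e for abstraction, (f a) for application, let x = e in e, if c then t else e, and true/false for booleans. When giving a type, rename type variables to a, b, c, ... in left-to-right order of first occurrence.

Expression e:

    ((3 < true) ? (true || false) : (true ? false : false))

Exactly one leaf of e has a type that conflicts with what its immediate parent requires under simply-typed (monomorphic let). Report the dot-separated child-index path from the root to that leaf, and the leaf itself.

Answer: 0.1 : true

Trace:
  unify Int ~ Int
  unify Bool ~ Int
  FAIL: mismatch Bool ~ Int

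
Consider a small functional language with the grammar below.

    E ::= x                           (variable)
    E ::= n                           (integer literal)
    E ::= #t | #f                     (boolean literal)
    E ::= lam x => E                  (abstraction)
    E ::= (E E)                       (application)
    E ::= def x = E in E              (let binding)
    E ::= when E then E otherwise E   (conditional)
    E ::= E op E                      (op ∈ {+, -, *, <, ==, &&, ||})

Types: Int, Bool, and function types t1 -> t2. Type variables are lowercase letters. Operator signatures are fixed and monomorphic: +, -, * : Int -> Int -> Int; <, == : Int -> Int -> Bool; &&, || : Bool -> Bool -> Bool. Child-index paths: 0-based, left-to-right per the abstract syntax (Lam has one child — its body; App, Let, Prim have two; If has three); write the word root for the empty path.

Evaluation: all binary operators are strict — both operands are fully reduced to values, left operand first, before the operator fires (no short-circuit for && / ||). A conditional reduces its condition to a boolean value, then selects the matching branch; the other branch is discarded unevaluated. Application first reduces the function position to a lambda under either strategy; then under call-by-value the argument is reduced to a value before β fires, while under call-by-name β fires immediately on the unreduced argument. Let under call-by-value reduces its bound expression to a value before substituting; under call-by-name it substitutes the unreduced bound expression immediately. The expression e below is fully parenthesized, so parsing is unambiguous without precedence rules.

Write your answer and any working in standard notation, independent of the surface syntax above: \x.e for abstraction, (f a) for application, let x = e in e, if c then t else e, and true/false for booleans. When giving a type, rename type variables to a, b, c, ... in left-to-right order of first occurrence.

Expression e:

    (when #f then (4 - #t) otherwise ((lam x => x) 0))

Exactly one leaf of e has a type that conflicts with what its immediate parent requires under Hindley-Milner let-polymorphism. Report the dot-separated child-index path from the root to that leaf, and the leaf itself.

Answer: 1.1 : true

Derivation:
  unify Bool ~ Bool
  unify Int ~ Int
  unify Bool ~ Int
  FAIL: mismatch Bool ~ Int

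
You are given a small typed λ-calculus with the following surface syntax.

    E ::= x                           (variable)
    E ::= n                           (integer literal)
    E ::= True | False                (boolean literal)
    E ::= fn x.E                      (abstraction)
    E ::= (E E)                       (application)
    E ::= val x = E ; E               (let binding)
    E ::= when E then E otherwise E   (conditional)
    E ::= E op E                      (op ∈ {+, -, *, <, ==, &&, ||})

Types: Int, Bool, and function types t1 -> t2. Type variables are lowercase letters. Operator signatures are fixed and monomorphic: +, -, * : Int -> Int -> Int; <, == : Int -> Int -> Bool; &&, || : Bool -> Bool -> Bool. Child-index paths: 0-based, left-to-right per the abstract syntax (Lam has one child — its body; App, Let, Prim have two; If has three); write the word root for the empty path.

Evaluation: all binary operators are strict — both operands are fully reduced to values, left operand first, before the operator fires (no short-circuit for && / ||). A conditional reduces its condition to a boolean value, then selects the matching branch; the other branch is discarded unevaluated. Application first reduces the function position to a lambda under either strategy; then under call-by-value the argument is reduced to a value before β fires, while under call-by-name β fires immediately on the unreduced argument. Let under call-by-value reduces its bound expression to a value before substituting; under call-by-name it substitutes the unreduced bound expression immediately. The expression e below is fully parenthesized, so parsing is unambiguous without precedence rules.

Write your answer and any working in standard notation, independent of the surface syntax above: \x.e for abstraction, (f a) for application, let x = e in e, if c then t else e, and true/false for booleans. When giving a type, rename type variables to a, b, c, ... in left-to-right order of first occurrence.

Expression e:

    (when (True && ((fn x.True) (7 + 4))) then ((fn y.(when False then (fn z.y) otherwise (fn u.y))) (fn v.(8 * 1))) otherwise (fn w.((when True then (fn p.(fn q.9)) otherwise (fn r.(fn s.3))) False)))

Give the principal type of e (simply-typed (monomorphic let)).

Derivation:
  unify Bool ~ Bool
\x._ : a -> Bool
  unify Int ~ Int
  unify Int ~ Int
  unify a -> Bool ~ Int -> b
  unify a ~ Int
  unify Bool ~ b
_ _ : Bool
  unify Bool ~ Bool
  unify Bool ~ Bool
  unify Bool ~ Bool
y : c
\z._ : d -> c
y : c
\u._ : e -> c
  unify d -> c ~ e -> c
  unify d ~ e
  unify c ~ c
\y._ : c -> e -> c
  unify Int ~ Int
  unify Int ~ Int
\v._ : f -> Int
  unify c -> e -> c ~ (f -> Int) -> g
  unify c ~ f -> Int
  unify e -> f -> Int ~ g
_ _ : e -> f -> Int
  unify Bool ~ Bool
\q._ : j -> Int
\p._ : i -> j -> Int
\s._ : l -> Int
\r._ : k -> l -> Int
  unify i -> j -> Int ~ k -> l -> Int
  unify i ~ k
  unify j -> Int ~ l -> Int
  unify j ~ l
  unify Int ~ Int
  unify k -> l -> Int ~ Bool -> m
  unify k ~ Bool
  unify l -> Int ~ m
_ _ : l -> Int
\w._ : h -> l -> Int
  unify e -> f -> Int ~ h -> l -> Int
  unify e ~ h
  unify f -> Int ~ l -> Int
  unify f ~ l
  unify Int ~ Int

Answer: a -> b -> Int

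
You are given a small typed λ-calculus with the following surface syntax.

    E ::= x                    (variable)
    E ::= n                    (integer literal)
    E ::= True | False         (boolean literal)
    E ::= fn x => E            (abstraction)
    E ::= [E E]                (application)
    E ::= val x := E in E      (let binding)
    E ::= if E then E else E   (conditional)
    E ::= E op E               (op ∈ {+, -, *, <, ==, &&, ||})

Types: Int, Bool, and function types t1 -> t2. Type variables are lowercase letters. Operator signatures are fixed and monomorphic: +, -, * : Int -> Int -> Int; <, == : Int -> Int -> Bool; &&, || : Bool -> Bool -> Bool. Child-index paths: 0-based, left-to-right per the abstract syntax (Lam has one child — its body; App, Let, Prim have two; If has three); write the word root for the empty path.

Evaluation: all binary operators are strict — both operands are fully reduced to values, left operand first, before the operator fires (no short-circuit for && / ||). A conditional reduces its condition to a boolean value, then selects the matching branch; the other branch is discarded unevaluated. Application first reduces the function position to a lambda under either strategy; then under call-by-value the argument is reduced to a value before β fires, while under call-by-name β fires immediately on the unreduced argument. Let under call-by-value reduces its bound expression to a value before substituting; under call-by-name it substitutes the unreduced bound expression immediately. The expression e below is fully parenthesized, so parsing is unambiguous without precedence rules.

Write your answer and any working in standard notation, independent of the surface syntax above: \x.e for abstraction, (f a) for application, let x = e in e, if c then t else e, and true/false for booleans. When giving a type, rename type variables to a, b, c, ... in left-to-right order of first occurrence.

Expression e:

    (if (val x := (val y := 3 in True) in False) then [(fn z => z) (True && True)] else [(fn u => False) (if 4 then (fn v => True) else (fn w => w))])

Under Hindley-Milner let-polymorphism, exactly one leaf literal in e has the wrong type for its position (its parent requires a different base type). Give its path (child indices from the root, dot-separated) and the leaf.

Working:
let y : Int
let x : Bool
  unify Bool ~ Bool
z : a
\z._ : a -> a
  unify Bool ~ Bool
  unify Bool ~ Bool
  unify a -> a ~ Bool -> b
  unify a ~ Bool
  unify Bool ~ b
_ _ : Bool
\u._ : c -> Bool
  unify Int ~ Bool
  FAIL: mismatch Int ~ Bool

Answer: 2.1.0 : 4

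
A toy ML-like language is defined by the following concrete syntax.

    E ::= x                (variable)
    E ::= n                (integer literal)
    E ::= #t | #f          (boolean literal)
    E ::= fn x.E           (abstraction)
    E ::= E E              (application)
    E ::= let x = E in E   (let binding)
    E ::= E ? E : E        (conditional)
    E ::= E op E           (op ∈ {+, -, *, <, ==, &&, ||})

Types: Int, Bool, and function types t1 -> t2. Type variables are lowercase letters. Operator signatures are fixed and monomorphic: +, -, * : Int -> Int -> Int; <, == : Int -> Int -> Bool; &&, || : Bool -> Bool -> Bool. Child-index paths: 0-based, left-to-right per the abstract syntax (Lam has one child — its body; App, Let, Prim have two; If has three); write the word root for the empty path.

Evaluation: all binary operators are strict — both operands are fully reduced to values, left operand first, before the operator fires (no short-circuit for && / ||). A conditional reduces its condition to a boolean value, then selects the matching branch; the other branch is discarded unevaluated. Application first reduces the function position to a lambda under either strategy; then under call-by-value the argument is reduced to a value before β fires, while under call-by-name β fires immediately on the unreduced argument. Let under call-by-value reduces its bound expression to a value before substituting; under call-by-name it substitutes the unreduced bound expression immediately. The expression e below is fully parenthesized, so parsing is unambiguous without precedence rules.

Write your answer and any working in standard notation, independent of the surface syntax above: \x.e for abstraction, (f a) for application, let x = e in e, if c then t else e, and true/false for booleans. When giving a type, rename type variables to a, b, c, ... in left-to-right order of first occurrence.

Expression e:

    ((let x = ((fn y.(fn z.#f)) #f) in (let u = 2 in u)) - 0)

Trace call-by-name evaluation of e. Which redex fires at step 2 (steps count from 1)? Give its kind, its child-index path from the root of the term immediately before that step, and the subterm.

Trace:
step 0: ((let x = ((\y.(\z.false)) false) in (let u = 2 in u)) - 0)
step 1: [let@0] ((let u = 2 in u) - 0)
step 2: [let@0] (2 - 0)

Answer: let at 0 : (let u = 2 in u)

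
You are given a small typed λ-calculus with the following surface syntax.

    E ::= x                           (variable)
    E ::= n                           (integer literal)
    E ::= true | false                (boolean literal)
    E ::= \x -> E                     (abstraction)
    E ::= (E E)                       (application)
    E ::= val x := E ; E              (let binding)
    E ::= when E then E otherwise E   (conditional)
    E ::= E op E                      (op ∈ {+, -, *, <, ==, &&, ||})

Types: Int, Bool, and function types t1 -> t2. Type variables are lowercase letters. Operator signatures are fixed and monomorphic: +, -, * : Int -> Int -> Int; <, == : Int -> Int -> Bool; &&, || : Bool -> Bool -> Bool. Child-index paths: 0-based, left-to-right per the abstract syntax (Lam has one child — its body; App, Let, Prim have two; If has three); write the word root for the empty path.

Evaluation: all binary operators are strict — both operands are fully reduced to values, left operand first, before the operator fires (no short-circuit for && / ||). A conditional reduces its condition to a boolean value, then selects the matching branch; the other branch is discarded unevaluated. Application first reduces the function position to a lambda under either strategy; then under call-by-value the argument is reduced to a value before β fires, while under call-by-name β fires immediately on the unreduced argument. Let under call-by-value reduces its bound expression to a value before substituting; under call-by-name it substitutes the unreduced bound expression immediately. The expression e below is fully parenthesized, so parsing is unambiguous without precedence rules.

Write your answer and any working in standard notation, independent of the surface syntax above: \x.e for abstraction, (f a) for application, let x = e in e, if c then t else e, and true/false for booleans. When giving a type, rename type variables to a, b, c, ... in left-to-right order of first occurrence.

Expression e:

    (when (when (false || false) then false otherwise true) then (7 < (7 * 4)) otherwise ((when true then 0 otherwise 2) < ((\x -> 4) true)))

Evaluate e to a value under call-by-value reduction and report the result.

Derivation:
step 0: (if (if (false || false) then false else true) then (7 < (7 * 4)) else ((if true then 0 else 2) < ((\x.4) true)))
step 1: [delta@0.0] (if (if false then false else true) then (7 < (7 * 4)) else ((if true then 0 else 2) < ((\x.4) true)))
step 2: [if@0] (if true then (7 < (7 * 4)) else ((if true then 0 else 2) < ((\x.4) true)))
step 3: [if@root] (7 < (7 * 4))
step 4: [delta@1] (7 < 28)
step 5: [delta@root] true

Answer: true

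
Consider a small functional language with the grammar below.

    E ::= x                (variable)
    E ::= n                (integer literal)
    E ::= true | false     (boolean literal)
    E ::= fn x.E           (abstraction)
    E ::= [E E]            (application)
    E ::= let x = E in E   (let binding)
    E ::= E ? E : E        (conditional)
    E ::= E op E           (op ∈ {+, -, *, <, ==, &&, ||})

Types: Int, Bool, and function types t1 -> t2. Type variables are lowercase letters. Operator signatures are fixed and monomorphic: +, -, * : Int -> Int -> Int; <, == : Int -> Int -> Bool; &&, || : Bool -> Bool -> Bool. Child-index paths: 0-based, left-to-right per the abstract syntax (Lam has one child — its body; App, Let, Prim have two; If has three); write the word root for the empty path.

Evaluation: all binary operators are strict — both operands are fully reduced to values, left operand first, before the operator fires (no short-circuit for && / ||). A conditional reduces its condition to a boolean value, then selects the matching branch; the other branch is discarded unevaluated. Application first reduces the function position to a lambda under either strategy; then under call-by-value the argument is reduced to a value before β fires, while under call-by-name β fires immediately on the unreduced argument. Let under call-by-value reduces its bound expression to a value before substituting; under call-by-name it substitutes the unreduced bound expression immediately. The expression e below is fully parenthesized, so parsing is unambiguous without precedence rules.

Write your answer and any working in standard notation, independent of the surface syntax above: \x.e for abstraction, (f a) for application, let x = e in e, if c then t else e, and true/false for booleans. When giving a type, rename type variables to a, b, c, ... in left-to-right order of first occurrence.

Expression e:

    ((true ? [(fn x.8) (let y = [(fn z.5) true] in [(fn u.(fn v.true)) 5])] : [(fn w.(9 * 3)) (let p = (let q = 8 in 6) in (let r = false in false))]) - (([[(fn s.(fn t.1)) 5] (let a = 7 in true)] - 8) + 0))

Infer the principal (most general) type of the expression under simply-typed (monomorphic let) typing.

Trace:
  unify Bool ~ Bool
\x._ : a -> Int
\z._ : b -> Int
  unify b -> Int ~ Bool -> c
  unify b ~ Bool
  unify Int ~ c
_ _ : Int
let y : Int
\v._ : e -> Bool
\u._ : d -> e -> Bool
  unify d -> e -> Bool ~ Int -> f
  unify d ~ Int
  unify e -> Bool ~ f
_ _ : e -> Bool
  unify a -> Int ~ (e -> Bool) -> g
  unify a ~ e -> Bool
  unify Int ~ g
_ _ : Int
  unify Int ~ Int
  unify Int ~ Int
\w._ : h -> Int
let q : Int
let p : Int
let r : Bool
  unify h -> Int ~ Bool -> i
  unify h ~ Bool
  unify Int ~ i
_ _ : Int
  unify Int ~ Int
  unify Int ~ Int
\t._ : k -> Int
\s._ : j -> k -> Int
  unify j -> k -> Int ~ Int -> l
  unify j ~ Int
  unify k -> Int ~ l
_ _ : k -> Int
let a : Int
  unify k -> Int ~ Bool -> m
  unify k ~ Bool
  unify Int ~ m
_ _ : Int
  unify Int ~ Int
  unify Int ~ Int
  unify Int ~ Int
  unify Int ~ Int
  unify Int ~ Int

Answer: Int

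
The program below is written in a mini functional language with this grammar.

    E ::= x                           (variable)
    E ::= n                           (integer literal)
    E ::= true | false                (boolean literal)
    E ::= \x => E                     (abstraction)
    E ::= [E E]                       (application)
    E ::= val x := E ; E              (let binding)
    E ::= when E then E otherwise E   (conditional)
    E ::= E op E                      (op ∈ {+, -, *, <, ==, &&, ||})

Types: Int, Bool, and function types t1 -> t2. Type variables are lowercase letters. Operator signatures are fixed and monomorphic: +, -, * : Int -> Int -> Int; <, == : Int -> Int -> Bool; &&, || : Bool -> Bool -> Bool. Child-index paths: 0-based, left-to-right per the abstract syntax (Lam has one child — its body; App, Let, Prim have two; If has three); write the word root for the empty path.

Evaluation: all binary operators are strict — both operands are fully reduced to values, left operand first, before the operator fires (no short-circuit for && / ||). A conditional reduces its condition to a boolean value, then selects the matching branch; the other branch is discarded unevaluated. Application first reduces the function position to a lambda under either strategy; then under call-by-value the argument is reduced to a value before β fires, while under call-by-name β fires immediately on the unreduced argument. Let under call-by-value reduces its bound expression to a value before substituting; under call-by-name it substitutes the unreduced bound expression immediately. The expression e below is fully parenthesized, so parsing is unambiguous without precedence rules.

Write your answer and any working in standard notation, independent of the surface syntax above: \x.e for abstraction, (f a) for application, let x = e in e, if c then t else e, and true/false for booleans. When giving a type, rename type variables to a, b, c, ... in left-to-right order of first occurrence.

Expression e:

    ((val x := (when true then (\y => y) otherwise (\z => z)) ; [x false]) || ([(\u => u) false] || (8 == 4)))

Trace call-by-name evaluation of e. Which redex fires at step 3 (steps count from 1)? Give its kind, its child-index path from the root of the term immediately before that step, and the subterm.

Derivation:
step 0: ((let x = (if true then (\y.y) else (\z.z)) in (x false)) || (((\u.u) false) || (8 == 4)))
step 1: [let@0] (((if true then (\y.y) else (\z.z)) false) || (((\u.u) false) || (8 == 4)))
step 2: [if@0.0] (((\y.y) false) || (((\u.u) false) || (8 == 4)))
step 3: [beta@0] (false || (((\u.u) false) || (8 == 4)))

Answer: beta at 0 : ((\y.y) false)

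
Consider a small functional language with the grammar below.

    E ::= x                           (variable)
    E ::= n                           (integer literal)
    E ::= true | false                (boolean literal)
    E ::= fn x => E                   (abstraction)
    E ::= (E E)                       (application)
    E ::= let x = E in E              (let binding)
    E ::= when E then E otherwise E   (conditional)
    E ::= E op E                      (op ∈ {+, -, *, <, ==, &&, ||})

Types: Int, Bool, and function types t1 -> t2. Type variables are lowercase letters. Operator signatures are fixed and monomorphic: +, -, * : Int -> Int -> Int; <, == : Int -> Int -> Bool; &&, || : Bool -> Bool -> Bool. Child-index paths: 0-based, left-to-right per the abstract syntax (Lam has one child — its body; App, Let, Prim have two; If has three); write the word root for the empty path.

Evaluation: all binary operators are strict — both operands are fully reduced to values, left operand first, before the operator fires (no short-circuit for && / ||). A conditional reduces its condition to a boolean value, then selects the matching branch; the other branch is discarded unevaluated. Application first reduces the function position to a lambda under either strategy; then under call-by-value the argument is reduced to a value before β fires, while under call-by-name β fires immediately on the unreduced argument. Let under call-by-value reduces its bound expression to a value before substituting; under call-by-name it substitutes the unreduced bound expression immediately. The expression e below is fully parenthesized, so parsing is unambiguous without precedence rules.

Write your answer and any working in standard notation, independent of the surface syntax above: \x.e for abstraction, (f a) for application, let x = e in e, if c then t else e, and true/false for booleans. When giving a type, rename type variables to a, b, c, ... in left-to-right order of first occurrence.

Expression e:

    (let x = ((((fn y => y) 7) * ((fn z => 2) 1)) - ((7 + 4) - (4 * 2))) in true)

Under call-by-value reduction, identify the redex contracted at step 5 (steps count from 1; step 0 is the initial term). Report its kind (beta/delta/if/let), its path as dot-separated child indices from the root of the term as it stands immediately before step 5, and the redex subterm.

Answer: delta at 0.1.1 : (4 * 2)

Derivation:
step 0: (let x = ((((\y.y) 7) * ((\z.2) 1)) - ((7 + 4) - (4 * 2))) in true)
step 1: [beta@0.0.0] (let x = ((7 * ((\z.2) 1)) - ((7 + 4) - (4 * 2))) in true)
step 2: [beta@0.0.1] (let x = ((7 * 2) - ((7 + 4) - (4 * 2))) in true)
step 3: [delta@0.0] (let x = (14 - ((7 + 4) - (4 * 2))) in true)
step 4: [delta@0.1.0] (let x = (14 - (11 - (4 * 2))) in true)
step 5: [delta@0.1.1] (let x = (14 - (11 - 8)) in true)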